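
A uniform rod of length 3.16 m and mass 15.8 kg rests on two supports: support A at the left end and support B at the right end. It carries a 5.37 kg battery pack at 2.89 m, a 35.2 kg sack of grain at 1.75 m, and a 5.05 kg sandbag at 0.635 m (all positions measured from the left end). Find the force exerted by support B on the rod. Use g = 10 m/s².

R_B ≈ 333 N

Choose support A as the axis so its reaction then has zero moment arm.
Beam weight: 15.8 × 10 = 158 N down at 1.58 m → arm 1.58 m, τ = 158 × 1.58 = 249.6 N·m clockwise.
Battery pack: 5.37 × 10 = 53.7 N down at 2.89 m → arm 2.89 m, τ = 53.7 × 2.89 = 155.2 N·m clockwise.
Sack of grain: 35.2 × 10 = 352 N down at 1.75 m → arm 1.75 m, τ = 352 × 1.75 = 616 N·m clockwise.
Sandbag: 5.05 × 10 = 50.5 N down at 0.635 m → arm 0.635 m, τ = 50.5 × 0.635 = 32.07 N·m clockwise.
Net load moment about support A = 1053 N·m clockwise.
Reaction R at support B is upward at 3.16 m, arm 3.16 m → moment R × 3.16 counterclockwise.
For rotational equilibrium, R × 3.16 = 1053, so R = 333 N.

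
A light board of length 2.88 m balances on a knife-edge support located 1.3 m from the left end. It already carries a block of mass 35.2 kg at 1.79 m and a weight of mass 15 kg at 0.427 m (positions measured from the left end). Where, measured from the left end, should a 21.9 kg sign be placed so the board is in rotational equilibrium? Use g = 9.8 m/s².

Take moments about the knife-edge support (at 1.3 m from the left end).
Block: 35.2 × 9.8 = 345 N down at 1.79 m → arm 0.49 m, τ = 345 × 0.49 = 169 N·m clockwise.
Weight: 15 × 9.8 = 147 N down at 0.427 m → arm 0.873 m, τ = 147 × 0.873 = 128.3 N·m counterclockwise.
Net moment of existing loads = 40.7 N·m clockwise.
The sign weighs 21.9 × 9.8 = 214.6 N and must supply an equal counterclockwise moment, so its lever arm about the knife-edge support is 40.7 / 214.6 = 0.19 m.
That puts it at 1.3 − 0.19 = 1.11 m from the left end.

x ≈ 1.11 m from the left end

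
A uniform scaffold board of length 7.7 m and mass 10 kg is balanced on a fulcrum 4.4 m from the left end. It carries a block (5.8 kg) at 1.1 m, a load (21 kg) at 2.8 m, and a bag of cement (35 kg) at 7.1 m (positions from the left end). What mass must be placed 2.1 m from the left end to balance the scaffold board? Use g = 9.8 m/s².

Taking torques about the fulcrum (at 4.4 m from the left end):
Beam weight: 10 × 9.8 = 98 N down at 3.85 m → arm 0.55 m, τ = 98 × 0.55 = 53.9 N·m counterclockwise.
Block: 5.8 × 9.8 = 56.84 N down at 1.1 m → arm 3.3 m, τ = 56.84 × 3.3 = 187.6 N·m counterclockwise.
Load: 21 × 9.8 = 205.8 N down at 2.8 m → arm 1.6 m, τ = 205.8 × 1.6 = 329.3 N·m counterclockwise.
Bag of cement: 35 × 9.8 = 343 N down at 7.1 m → arm 2.7 m, τ = 343 × 2.7 = 926.1 N·m clockwise.
Net moment of known loads = 355.3 N·m clockwise.
An unknown mass m at 2.1 m has arm 2.3 m; its moment is m·g·2.3 counterclockwise.
Setting net torque to zero: m × 9.8 × 2.3 = 355.3 → m = 355.3 / (9.8 × 2.3) = 15.8 kg.

m ≈ 15.8 kg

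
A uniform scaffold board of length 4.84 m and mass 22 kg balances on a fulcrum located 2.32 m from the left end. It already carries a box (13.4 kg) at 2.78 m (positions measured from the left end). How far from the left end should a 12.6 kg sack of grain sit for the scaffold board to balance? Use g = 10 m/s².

About the fulcrum (at 2.32 m from the left end):
Beam weight: 22 × 10 = 220 N down at 2.42 m → arm 0.1 m, τ = 220 × 0.1 = 22 N·m clockwise.
Box: 13.4 × 10 = 134 N down at 2.78 m → arm 0.46 m, τ = 134 × 0.46 = 61.64 N·m clockwise.
Net moment of existing loads = 83.64 N·m clockwise.
The sack of grain weighs 12.6 × 10 = 126 N and must supply an equal counterclockwise moment, so its lever arm about the fulcrum is 83.64 / 126 = 0.664 m.
That puts it at 2.32 − 0.664 = 1.66 m from the left end.

x ≈ 1.66 m from the left end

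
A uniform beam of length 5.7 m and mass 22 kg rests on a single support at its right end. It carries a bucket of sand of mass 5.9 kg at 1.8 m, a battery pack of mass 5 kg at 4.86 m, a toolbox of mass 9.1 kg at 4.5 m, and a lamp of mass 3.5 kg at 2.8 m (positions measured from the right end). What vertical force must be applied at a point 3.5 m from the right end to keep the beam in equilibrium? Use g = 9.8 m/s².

F ≈ 415 N

About the right end:
Beam weight: 22 × 9.8 = 215.6 N down at 2.85 m → arm 2.85 m, τ = 215.6 × 2.85 = 614.5 N·m counterclockwise.
Bucket of sand: 5.9 × 9.8 = 57.82 N down at 1.8 m → arm 1.8 m, τ = 57.82 × 1.8 = 104.1 N·m counterclockwise.
Battery pack: 5 × 9.8 = 49 N down at 4.86 m → arm 4.86 m, τ = 49 × 4.86 = 238.1 N·m counterclockwise.
Toolbox: 9.1 × 9.8 = 89.18 N down at 4.5 m → arm 4.5 m, τ = 89.18 × 4.5 = 401.3 N·m counterclockwise.
Lamp: 3.5 × 9.8 = 34.3 N down at 2.8 m → arm 2.8 m, τ = 34.3 × 2.8 = 96.04 N·m counterclockwise.
Net moment of the loads = 1454 N·m counterclockwise.
The upward force F acts at a point 3.5 m from the right end, arm 3.5 m, giving F × 3.5 clockwise.
Στ = 0 ⇒ F × 3.5 = 1454 ⇒ F = 1454 / 3.5 = 415 N.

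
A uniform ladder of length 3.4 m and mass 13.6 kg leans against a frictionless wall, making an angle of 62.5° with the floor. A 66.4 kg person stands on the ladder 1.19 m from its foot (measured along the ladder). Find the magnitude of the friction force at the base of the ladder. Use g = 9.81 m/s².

Sum moments about the foot of the ladder (the floor normal and friction both act there and drop out).
Ladder weight 13.6×9.81 = 133.4 N acts at 1.7 m along the ladder; its horizontal arm is 1.7·cos62.5° = 0.785 m → τ = 104.7 N·m clockwise.
Person: 66.4×9.81 = 651.4 N at 1.19 m → arm 0.5495 m → τ = 357.9 N·m clockwise.
Wall normal N acts horizontally at the top; its moment arm is the height L sinθ = 3.4·sin62.5° = 3.016 m, counterclockwise.
Setting net torque to zero: N × 3.016 = 462.6 → N = 153 N.
ΣFx = 0: friction at the foot balances the wall's push, so f = N_wall = 153 N.

f ≈ 153 N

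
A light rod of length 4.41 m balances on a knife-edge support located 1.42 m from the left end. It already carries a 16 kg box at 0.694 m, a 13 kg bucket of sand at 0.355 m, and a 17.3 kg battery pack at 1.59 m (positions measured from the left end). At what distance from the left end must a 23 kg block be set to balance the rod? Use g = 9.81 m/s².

Take moments about the knife-edge support (at 1.42 m from the left end).
Box: 16 × 9.81 = 157 N down at 0.694 m → arm 0.726 m, τ = 157 × 0.726 = 114 N·m counterclockwise.
Bucket of sand: 13 × 9.81 = 127.5 N down at 0.355 m → arm 1.065 m, τ = 127.5 × 1.065 = 135.8 N·m counterclockwise.
Battery pack: 17.3 × 9.81 = 169.7 N down at 1.59 m → arm 0.17 m, τ = 169.7 × 0.17 = 28.85 N·m clockwise.
Net moment of existing loads = 221 N·m counterclockwise.
The block weighs 23 × 9.81 = 225.6 N and must supply an equal clockwise moment, so its lever arm about the knife-edge support is 221 / 225.6 = 0.98 m.
That puts it at 1.42 + 0.98 = 2.4 m from the left end.

x ≈ 2.4 m from the left end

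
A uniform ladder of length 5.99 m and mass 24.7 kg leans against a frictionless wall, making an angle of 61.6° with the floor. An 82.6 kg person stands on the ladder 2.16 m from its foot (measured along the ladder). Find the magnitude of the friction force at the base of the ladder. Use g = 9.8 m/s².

Taking torques about the foot of the ladder:
Ladder weight 24.7×9.8 = 242.1 N acts at 2.995 m along the ladder; its horizontal arm is 2.995·cos61.6° = 1.424 m → τ = 344.8 N·m clockwise.
Person: 82.6×9.8 = 809.5 N at 2.16 m → arm 1.027 m → τ = 831.4 N·m clockwise.
Wall normal N acts horizontally at the top; its moment arm is the height L sinθ = 5.99·sin61.6° = 5.269 m, counterclockwise.
Στ = 0 ⇒ N × 5.269 = 1176 ⇒ N = 223 N.
ΣFx = 0: friction at the foot balances the wall's push, so f = N_wall = 223 N.

f ≈ 223 N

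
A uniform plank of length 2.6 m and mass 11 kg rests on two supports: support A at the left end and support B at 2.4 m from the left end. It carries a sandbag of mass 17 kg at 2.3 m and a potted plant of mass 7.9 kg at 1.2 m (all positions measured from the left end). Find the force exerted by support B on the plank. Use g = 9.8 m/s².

R_B ≈ 257 N

Sum moments about support A (its reaction then has zero moment arm).
Beam weight: 11 × 9.8 = 107.8 N down at 1.3 m → arm 1.3 m, τ = 107.8 × 1.3 = 140.1 N·m clockwise.
Sandbag: 17 × 9.8 = 166.6 N down at 2.3 m → arm 2.3 m, τ = 166.6 × 2.3 = 383.2 N·m clockwise.
Potted plant: 7.9 × 9.8 = 77.42 N down at 1.2 m → arm 1.2 m, τ = 77.42 × 1.2 = 92.9 N·m clockwise.
Net load moment about support A = 616.2 N·m clockwise.
Reaction R at support B is upward at 2.4 m, arm 2.4 m → moment R × 2.4 counterclockwise.
Setting net torque to zero: R × 2.4 = 616.2 → R = 257 N.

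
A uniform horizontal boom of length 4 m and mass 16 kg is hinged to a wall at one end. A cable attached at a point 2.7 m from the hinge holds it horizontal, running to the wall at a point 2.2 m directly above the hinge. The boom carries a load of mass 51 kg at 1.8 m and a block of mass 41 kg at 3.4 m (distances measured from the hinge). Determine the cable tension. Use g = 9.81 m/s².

About the hinge:
Beam weight: 16 × 9.81 = 157 N down at 2 m → arm 2 m, τ = 157 × 2 = 314 N·m clockwise.
Load: 51 × 9.81 = 500.3 N down at 1.8 m → arm 1.8 m, τ = 500.3 × 1.8 = 900.5 N·m clockwise.
Block: 41 × 9.81 = 402.2 N down at 3.4 m → arm 3.4 m, τ = 402.2 × 3.4 = 1367 N·m clockwise.
Total clockwise load moment = 2582 N·m.
The cable tension T acts at 2.7 m; only its component perpendicular to the boom, T sinθ, produces torque. sinθ = h/√(h²+d²) = 2.2/√(2.2²+2.7²) = 0.6317.
Balancing moments: T × 2.7 × 0.6317 = 2582, giving T = 2582 / 1.706 = 1510 N.

T ≈ 1510 N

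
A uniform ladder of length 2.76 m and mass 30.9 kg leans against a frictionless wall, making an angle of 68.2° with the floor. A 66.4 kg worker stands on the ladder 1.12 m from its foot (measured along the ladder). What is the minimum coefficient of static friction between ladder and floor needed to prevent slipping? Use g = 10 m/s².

Taking torques about the foot of the ladder:
Ladder weight 30.9×10 = 309 N acts at 1.38 m along the ladder; its horizontal arm is 1.38·cos68.2° = 0.5125 m → τ = 158.4 N·m clockwise.
Worker: 66.4×10 = 664 N at 1.12 m → arm 0.4159 m → τ = 276.2 N·m clockwise.
Wall normal N acts horizontally at the top; its moment arm is the height L sinθ = 2.76·sin68.2° = 2.563 m, counterclockwise.
Balancing moments: N × 2.563 = 434.6, giving N = 169.6 N.
ΣFx = 0 ⇒ f = N_wall = 169.6 N. ΣFy = 0 ⇒ N_floor = 973 N.
μ_min = f / N_floor = 169.6 / 973 = 0.174.

μ_min ≈ 0.174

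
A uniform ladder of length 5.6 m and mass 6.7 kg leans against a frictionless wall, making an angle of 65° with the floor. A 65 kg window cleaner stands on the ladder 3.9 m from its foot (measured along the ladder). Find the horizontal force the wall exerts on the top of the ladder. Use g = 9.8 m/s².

About the foot of the ladder:
Ladder weight 6.7×9.8 = 65.66 N acts at 2.8 m along the ladder; its horizontal arm is 2.8·cos65° = 1.183 m → τ = 77.68 N·m clockwise.
Window cleaner: 65×9.8 = 637 N at 3.9 m → arm 1.648 m → τ = 1050 N·m clockwise.
Wall normal N acts horizontally at the top; its moment arm is the height L sinθ = 5.6·sin65° = 5.075 m, counterclockwise.
For rotational equilibrium, N × 5.075 = 1128, so N = 222 N.

N_wall ≈ 222 N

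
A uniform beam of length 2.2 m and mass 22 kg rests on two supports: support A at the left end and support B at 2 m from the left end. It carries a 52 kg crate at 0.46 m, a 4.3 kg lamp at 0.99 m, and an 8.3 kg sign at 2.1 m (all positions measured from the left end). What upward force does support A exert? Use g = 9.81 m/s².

R_A ≈ 507 N

Take moments about support B.
Beam weight: 22 × 9.81 = 215.8 N down at 1.1 m → arm 0.9 m, τ = 215.8 × 0.9 = 194.2 N·m counterclockwise.
Crate: 52 × 9.81 = 510.1 N down at 0.46 m → arm 1.54 m, τ = 510.1 × 1.54 = 785.6 N·m counterclockwise.
Lamp: 4.3 × 9.81 = 42.18 N down at 0.99 m → arm 1.01 m, τ = 42.18 × 1.01 = 42.6 N·m counterclockwise.
Sign: 8.3 × 9.81 = 81.42 N down at 2.1 m → arm 0.1 m, τ = 81.42 × 0.1 = 8.142 N·m clockwise.
Net load moment about support B = 1014 N·m counterclockwise.
Reaction R at support A is upward at 0 m, arm 2 m → moment R × 2 clockwise.
Στ = 0 ⇒ R × 2 = 1014 ⇒ R = 507 N.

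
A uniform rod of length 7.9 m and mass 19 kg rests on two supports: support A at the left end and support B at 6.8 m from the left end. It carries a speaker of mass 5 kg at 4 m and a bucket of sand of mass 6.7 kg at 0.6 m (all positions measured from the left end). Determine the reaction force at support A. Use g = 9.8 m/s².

R_A ≈ 158 N

Take moments about support B.
Beam weight: 19 × 9.8 = 186.2 N down at 3.95 m → arm 2.85 m, τ = 186.2 × 2.85 = 530.7 N·m counterclockwise.
Speaker: 5 × 9.8 = 49 N down at 4 m → arm 2.8 m, τ = 49 × 2.8 = 137.2 N·m counterclockwise.
Bucket of sand: 6.7 × 9.8 = 65.66 N down at 0.6 m → arm 6.2 m, τ = 65.66 × 6.2 = 407.1 N·m counterclockwise.
Net load moment about support B = 1075 N·m counterclockwise.
Reaction R at support A is upward at 0 m, arm 6.8 m → moment R × 6.8 clockwise.
Στ = 0 ⇒ R × 6.8 = 1075 ⇒ R = 158 N.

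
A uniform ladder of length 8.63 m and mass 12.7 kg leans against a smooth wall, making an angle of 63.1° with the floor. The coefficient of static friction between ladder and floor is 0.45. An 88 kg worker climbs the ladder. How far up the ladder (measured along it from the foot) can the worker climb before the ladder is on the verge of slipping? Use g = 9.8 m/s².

Sum moments about the foot of the ladder (the floor normal and friction both act there and drop out).
Ladder weight 12.7×9.8 = 124.5 N acts at 4.315 m along the ladder; its horizontal arm is 4.315·cos63.1° = 1.952 m → τ = 243 N·m clockwise.
Worker weight 88×9.8 = 862.4 N at distance d → arm d·cos63.1° → τ = 862.4·d·0.4524 clockwise.
Wall normal N at the top has arm L sinθ = 7.696 m counterclockwise, so Στ = 0 gives N·7.696 = 243 + 390.1·d.
ΣFy = 0 ⇒ N_floor = 986.9 N, so the maximum friction is μ_s·N_floor = 0.45×986.9 = 444.1 N. ΣFx = 0 ⇒ N_wall = f, so at the slipping point N = 444.1 N.
Substituting: 444.1×7.696 = 243 + 390.1·d ⇒ d = (3418 − 243) / 390.1 = 8.14 m.

d ≈ 8.14 m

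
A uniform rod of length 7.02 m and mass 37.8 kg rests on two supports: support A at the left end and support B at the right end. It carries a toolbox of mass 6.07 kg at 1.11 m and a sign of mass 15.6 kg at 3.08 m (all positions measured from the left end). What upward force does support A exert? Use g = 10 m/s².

R_A ≈ 328 N

Sum moments about support B (its reaction then has zero moment arm).
Beam weight: 37.8 × 10 = 378 N down at 3.51 m → arm 3.51 m, τ = 378 × 3.51 = 1327 N·m counterclockwise.
Toolbox: 6.07 × 10 = 60.7 N down at 1.11 m → arm 5.91 m, τ = 60.7 × 5.91 = 358.7 N·m counterclockwise.
Sign: 15.6 × 10 = 156 N down at 3.08 m → arm 3.94 m, τ = 156 × 3.94 = 614.6 N·m counterclockwise.
Net load moment about support B = 2300 N·m counterclockwise.
Reaction R at support A is upward at 0 m, arm 7.02 m → moment R × 7.02 clockwise.
Στ = 0 ⇒ R × 7.02 = 2300 ⇒ R = 328 N.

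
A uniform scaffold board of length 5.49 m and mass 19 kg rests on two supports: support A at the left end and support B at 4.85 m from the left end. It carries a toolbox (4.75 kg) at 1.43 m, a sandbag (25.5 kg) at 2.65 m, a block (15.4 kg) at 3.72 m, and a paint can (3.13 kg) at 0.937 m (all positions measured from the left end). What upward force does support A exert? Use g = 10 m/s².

Sum moments about support B (its reaction then has zero moment arm).
Beam weight: 19 × 10 = 190 N down at 2.745 m → arm 2.105 m, τ = 190 × 2.105 = 399.9 N·m counterclockwise.
Toolbox: 4.75 × 10 = 47.5 N down at 1.43 m → arm 3.42 m, τ = 47.5 × 3.42 = 162.4 N·m counterclockwise.
Sandbag: 25.5 × 10 = 255 N down at 2.65 m → arm 2.2 m, τ = 255 × 2.2 = 561 N·m counterclockwise.
Block: 15.4 × 10 = 154 N down at 3.72 m → arm 1.13 m, τ = 154 × 1.13 = 174 N·m counterclockwise.
Paint can: 3.13 × 10 = 31.3 N down at 0.937 m → arm 3.913 m, τ = 31.3 × 3.913 = 122.5 N·m counterclockwise.
Net load moment about support B = 1420 N·m counterclockwise.
Reaction R at support A is upward at 0 m, arm 4.85 m → moment R × 4.85 clockwise.
Setting net torque to zero: R × 4.85 = 1420 → R = 293 N.

R_A ≈ 293 N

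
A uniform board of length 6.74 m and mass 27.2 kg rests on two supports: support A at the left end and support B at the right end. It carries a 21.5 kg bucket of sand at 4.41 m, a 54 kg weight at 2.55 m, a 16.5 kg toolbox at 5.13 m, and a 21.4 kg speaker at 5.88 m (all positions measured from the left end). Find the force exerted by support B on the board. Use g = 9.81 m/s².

Taking torques about support A:
Beam weight: 27.2 × 9.81 = 266.8 N down at 3.37 m → arm 3.37 m, τ = 266.8 × 3.37 = 899.1 N·m clockwise.
Bucket of sand: 21.5 × 9.81 = 210.9 N down at 4.41 m → arm 4.41 m, τ = 210.9 × 4.41 = 930.1 N·m clockwise.
Weight: 54 × 9.81 = 529.7 N down at 2.55 m → arm 2.55 m, τ = 529.7 × 2.55 = 1351 N·m clockwise.
Toolbox: 16.5 × 9.81 = 161.9 N down at 5.13 m → arm 5.13 m, τ = 161.9 × 5.13 = 830.5 N·m clockwise.
Speaker: 21.4 × 9.81 = 209.9 N down at 5.88 m → arm 5.88 m, τ = 209.9 × 5.88 = 1234 N·m clockwise.
Net load moment about support A = 5245 N·m clockwise.
Reaction R at support B is upward at 6.74 m, arm 6.74 m → moment R × 6.74 counterclockwise.
Balancing moments: R × 6.74 = 5245, giving R = 778 N.

R_B ≈ 778 N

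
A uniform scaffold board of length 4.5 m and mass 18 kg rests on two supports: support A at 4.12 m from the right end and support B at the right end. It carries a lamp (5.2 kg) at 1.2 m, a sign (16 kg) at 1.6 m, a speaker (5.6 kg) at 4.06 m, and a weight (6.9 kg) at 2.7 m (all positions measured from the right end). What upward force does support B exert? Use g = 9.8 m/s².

Take moments about support A.
Beam weight: 18 × 9.8 = 176.4 N down at 2.25 m → arm 1.87 m, τ = 176.4 × 1.87 = 329.9 N·m clockwise.
Lamp: 5.2 × 9.8 = 50.96 N down at 1.2 m → arm 2.92 m, τ = 50.96 × 2.92 = 148.8 N·m clockwise.
Sign: 16 × 9.8 = 156.8 N down at 1.6 m → arm 2.52 m, τ = 156.8 × 2.52 = 395.1 N·m clockwise.
Speaker: 5.6 × 9.8 = 54.88 N down at 4.06 m → arm 0.06 m, τ = 54.88 × 0.06 = 3.293 N·m clockwise.
Weight: 6.9 × 9.8 = 67.62 N down at 2.7 m → arm 1.42 m, τ = 67.62 × 1.42 = 96.02 N·m clockwise.
Net load moment about support A = 973.1 N·m clockwise.
Reaction R at support B is upward at 0 m, arm 4.12 m → moment R × 4.12 counterclockwise.
Στ = 0 ⇒ R × 4.12 = 973.1 ⇒ R = 236 N.

R_B ≈ 236 N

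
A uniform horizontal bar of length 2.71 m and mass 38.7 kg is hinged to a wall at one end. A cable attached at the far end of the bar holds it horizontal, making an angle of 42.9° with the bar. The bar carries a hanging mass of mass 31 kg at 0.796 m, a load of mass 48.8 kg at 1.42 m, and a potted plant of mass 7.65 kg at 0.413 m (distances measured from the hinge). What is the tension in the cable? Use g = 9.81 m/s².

Take moments about the hinge.
Beam weight: 38.7 × 9.81 = 379.6 N down at 1.355 m → arm 1.355 m, τ = 379.6 × 1.355 = 514.4 N·m clockwise.
Hanging mass: 31 × 9.81 = 304.1 N down at 0.796 m → arm 0.796 m, τ = 304.1 × 0.796 = 242.1 N·m clockwise.
Load: 48.8 × 9.81 = 478.7 N down at 1.42 m → arm 1.42 m, τ = 478.7 × 1.42 = 679.8 N·m clockwise.
Potted plant: 7.65 × 9.81 = 75.05 N down at 0.413 m → arm 0.413 m, τ = 75.05 × 0.413 = 31 N·m clockwise.
Total clockwise load moment = 1467 N·m.
The cable tension T acts at 2.71 m; only its component perpendicular to the bar, T sinθ, produces torque. sin 42.9° = 0.6807.
For rotational equilibrium, T × 2.71 × 0.6807 = 1467, so T = 1467 / 1.845 = 795 N.

T ≈ 795 N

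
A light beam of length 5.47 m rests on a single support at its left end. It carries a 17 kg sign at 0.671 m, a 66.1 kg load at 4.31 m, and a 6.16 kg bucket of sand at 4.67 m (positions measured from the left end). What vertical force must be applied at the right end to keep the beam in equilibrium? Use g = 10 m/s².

F ≈ 594 N

Take moments about the left end.
Sign: 17 × 10 = 170 N down at 0.671 m → arm 0.671 m, τ = 170 × 0.671 = 114.1 N·m clockwise.
Load: 66.1 × 10 = 661 N down at 4.31 m → arm 4.31 m, τ = 661 × 4.31 = 2849 N·m clockwise.
Bucket of sand: 6.16 × 10 = 61.6 N down at 4.67 m → arm 4.67 m, τ = 61.6 × 4.67 = 287.7 N·m clockwise.
Net moment of the loads = 3251 N·m clockwise.
The upward force F acts at the right end, arm 5.47 m, giving F × 5.47 counterclockwise.
For rotational equilibrium, F × 5.47 = 3251, so F = 3251 / 5.47 = 594 N.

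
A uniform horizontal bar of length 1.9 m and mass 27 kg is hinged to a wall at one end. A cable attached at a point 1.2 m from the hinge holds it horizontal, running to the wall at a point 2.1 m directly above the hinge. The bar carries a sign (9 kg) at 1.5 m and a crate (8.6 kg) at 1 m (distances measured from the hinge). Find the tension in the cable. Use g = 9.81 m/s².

T ≈ 450 N

Taking torques about the hinge:
Beam weight: 27 × 9.81 = 264.9 N down at 0.95 m → arm 0.95 m, τ = 264.9 × 0.95 = 251.7 N·m clockwise.
Sign: 9 × 9.81 = 88.29 N down at 1.5 m → arm 1.5 m, τ = 88.29 × 1.5 = 132.4 N·m clockwise.
Crate: 8.6 × 9.81 = 84.37 N down at 1 m → arm 1 m, τ = 84.37 × 1 = 84.37 N·m clockwise.
Total clockwise load moment = 468.5 N·m.
The cable tension T acts at 1.2 m; only its component perpendicular to the bar, T sinθ, produces torque. sinθ = h/√(h²+d²) = 2.1/√(2.1²+1.2²) = 0.8682.
Setting net torque to zero: T × 1.2 × 0.8682 = 468.5 → T = 468.5 / 1.042 = 450 N.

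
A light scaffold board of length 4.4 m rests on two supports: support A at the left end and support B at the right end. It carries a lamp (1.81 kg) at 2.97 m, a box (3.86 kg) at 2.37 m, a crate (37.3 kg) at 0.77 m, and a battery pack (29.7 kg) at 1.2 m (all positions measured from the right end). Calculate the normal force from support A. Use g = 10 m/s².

Taking torques about support B:
Lamp: 1.81 × 10 = 18.1 N down at 2.97 m → arm 2.97 m, τ = 18.1 × 2.97 = 53.76 N·m counterclockwise.
Box: 3.86 × 10 = 38.6 N down at 2.37 m → arm 2.37 m, τ = 38.6 × 2.37 = 91.48 N·m counterclockwise.
Crate: 37.3 × 10 = 373 N down at 0.77 m → arm 0.77 m, τ = 373 × 0.77 = 287.2 N·m counterclockwise.
Battery pack: 29.7 × 10 = 297 N down at 1.2 m → arm 1.2 m, τ = 297 × 1.2 = 356.4 N·m counterclockwise.
Net load moment about support B = 788.8 N·m counterclockwise.
Reaction R at support A is upward at 4.4 m, arm 4.4 m → moment R × 4.4 clockwise.
Στ = 0 ⇒ R × 4.4 = 788.8 ⇒ R = 179 N.

R_A ≈ 179 N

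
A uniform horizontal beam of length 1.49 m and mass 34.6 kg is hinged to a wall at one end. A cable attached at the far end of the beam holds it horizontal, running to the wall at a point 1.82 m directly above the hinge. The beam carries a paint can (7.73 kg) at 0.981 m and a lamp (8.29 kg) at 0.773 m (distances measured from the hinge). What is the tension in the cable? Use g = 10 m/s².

Taking torques about the hinge:
Beam weight: 34.6 × 10 = 346 N down at 0.745 m → arm 0.745 m, τ = 346 × 0.745 = 257.8 N·m clockwise.
Paint can: 7.73 × 10 = 77.3 N down at 0.981 m → arm 0.981 m, τ = 77.3 × 0.981 = 75.83 N·m clockwise.
Lamp: 8.29 × 10 = 82.9 N down at 0.773 m → arm 0.773 m, τ = 82.9 × 0.773 = 64.08 N·m clockwise.
Total clockwise load moment = 397.7 N·m.
The cable tension T acts at 1.49 m; only its component perpendicular to the beam, T sinθ, produces torque. sinθ = h/√(h²+d²) = 1.82/√(1.82²+1.49²) = 0.7738.
Setting net torque to zero: T × 1.49 × 0.7738 = 397.7 → T = 397.7 / 1.153 = 345 N.

T ≈ 345 N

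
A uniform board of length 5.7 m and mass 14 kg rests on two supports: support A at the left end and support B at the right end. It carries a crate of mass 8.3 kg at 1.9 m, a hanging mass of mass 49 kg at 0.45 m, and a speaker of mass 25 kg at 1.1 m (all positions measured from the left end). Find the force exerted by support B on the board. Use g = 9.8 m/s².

Take moments about support A.
Beam weight: 14 × 9.8 = 137.2 N down at 2.85 m → arm 2.85 m, τ = 137.2 × 2.85 = 391 N·m clockwise.
Crate: 8.3 × 9.8 = 81.34 N down at 1.9 m → arm 1.9 m, τ = 81.34 × 1.9 = 154.5 N·m clockwise.
Hanging mass: 49 × 9.8 = 480.2 N down at 0.45 m → arm 0.45 m, τ = 480.2 × 0.45 = 216.1 N·m clockwise.
Speaker: 25 × 9.8 = 245 N down at 1.1 m → arm 1.1 m, τ = 245 × 1.1 = 269.5 N·m clockwise.
Net load moment about support A = 1031 N·m clockwise.
Reaction R at support B is upward at 5.7 m, arm 5.7 m → moment R × 5.7 counterclockwise.
Balancing moments: R × 5.7 = 1031, giving R = 181 N.

R_B ≈ 181 N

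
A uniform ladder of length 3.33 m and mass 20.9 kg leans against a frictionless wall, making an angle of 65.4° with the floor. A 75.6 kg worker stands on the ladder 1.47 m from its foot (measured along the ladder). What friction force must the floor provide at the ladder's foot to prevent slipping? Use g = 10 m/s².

f ≈ 201 N

Choose the foot of the ladder as the axis so the floor normal and friction both act there and drop out.
Ladder weight 20.9×10 = 209 N acts at 1.665 m along the ladder; its horizontal arm is 1.665·cos65.4° = 0.6931 m → τ = 144.9 N·m clockwise.
Worker: 75.6×10 = 756 N at 1.47 m → arm 0.6119 m → τ = 462.6 N·m clockwise.
Wall normal N acts horizontally at the top; its moment arm is the height L sinθ = 3.33·sin65.4° = 3.028 m, counterclockwise.
Στ = 0 ⇒ N × 3.028 = 607.5 ⇒ N = 201 N.
ΣFx = 0: friction at the foot balances the wall's push, so f = N_wall = 201 N.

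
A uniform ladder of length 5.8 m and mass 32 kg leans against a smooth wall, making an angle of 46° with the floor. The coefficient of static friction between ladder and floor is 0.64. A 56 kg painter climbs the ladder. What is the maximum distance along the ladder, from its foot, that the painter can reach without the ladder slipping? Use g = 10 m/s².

About the foot of the ladder:
Ladder weight 32×10 = 320 N acts at 2.9 m along the ladder; its horizontal arm is 2.9·cos46° = 2.015 m → τ = 644.8 N·m clockwise.
Painter weight 56×10 = 560 N at distance d → arm d·cos46° → τ = 560·d·0.6947 clockwise.
Wall normal N at the top has arm L sinθ = 4.172 m counterclockwise, so Στ = 0 gives N·4.172 = 644.8 + 389·d.
ΣFy = 0 ⇒ N_floor = 880 N, so the maximum friction is μ_s·N_floor = 0.64×880 = 563.2 N. ΣFx = 0 ⇒ N_wall = f, so at the slipping point N = 563.2 N.
Substituting: 563.2×4.172 = 644.8 + 389·d ⇒ d = (2350 − 644.8) / 389 = 4.38 m.

d ≈ 4.38 m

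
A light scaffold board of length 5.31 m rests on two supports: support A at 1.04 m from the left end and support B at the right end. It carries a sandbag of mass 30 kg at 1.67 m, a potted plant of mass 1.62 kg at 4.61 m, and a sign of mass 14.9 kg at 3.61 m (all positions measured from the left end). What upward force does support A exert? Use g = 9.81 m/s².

R_A ≈ 312 N

Taking torques about support B:
Sandbag: 30 × 9.81 = 294.3 N down at 1.67 m → arm 3.64 m, τ = 294.3 × 3.64 = 1071 N·m counterclockwise.
Potted plant: 1.62 × 9.81 = 15.89 N down at 4.61 m → arm 0.7 m, τ = 15.89 × 0.7 = 11.12 N·m counterclockwise.
Sign: 14.9 × 9.81 = 146.2 N down at 3.61 m → arm 1.7 m, τ = 146.2 × 1.7 = 248.5 N·m counterclockwise.
Net load moment about support B = 1331 N·m counterclockwise.
Reaction R at support A is upward at 1.04 m, arm 4.27 m → moment R × 4.27 clockwise.
Στ = 0 ⇒ R × 4.27 = 1331 ⇒ R = 312 N.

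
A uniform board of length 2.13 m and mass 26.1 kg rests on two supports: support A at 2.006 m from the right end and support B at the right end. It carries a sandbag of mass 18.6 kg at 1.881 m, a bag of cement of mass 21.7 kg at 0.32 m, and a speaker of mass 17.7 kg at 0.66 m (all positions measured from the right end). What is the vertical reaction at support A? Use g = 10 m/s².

About support B:
Beam weight: 26.1 × 10 = 261 N down at 1.065 m → arm 1.065 m, τ = 261 × 1.065 = 278 N·m counterclockwise.
Sandbag: 18.6 × 10 = 186 N down at 1.881 m → arm 1.881 m, τ = 186 × 1.881 = 349.9 N·m counterclockwise.
Bag of cement: 21.7 × 10 = 217 N down at 0.32 m → arm 0.32 m, τ = 217 × 0.32 = 69.44 N·m counterclockwise.
Speaker: 17.7 × 10 = 177 N down at 0.66 m → arm 0.66 m, τ = 177 × 0.66 = 116.8 N·m counterclockwise.
Net load moment about support B = 814.1 N·m counterclockwise.
Reaction R at support A is upward at 2.006 m, arm 2.006 m → moment R × 2.006 clockwise.
Balancing moments: R × 2.006 = 814.1, giving R = 406 N.

R_A ≈ 406 N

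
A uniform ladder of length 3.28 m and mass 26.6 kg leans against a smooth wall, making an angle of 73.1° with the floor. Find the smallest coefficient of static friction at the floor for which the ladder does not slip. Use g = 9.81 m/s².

μ_min ≈ 0.152

Choose the foot of the ladder as the axis so the floor normal and friction both act there and drop out.
Ladder weight 26.6×9.81 = 260.9 N acts at 1.64 m along the ladder; its horizontal arm is 1.64·cos73.1° = 0.4768 m → τ = 124.4 N·m clockwise.
Wall normal N acts horizontally at the top; its moment arm is the height L sinθ = 3.28·sin73.1° = 3.138 m, counterclockwise.
Στ = 0 ⇒ N × 3.138 = 124.4 ⇒ N = 39.64 N.
ΣFx = 0 ⇒ f = N_wall = 39.64 N. ΣFy = 0 ⇒ N_floor = 260.9 N.
μ_min = f / N_floor = 39.64 / 260.9 = 0.152.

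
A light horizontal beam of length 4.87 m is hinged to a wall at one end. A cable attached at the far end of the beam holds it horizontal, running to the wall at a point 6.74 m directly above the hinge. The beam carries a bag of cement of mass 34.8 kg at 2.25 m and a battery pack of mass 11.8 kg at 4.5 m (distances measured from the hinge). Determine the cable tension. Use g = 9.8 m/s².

Choose the hinge as the axis so the unknown hinge reaction has zero arm there.
Bag of cement: 34.8 × 9.8 = 341 N down at 2.25 m → arm 2.25 m, τ = 341 × 2.25 = 767.2 N·m clockwise.
Battery pack: 11.8 × 9.8 = 115.6 N down at 4.5 m → arm 4.5 m, τ = 115.6 × 4.5 = 520.2 N·m clockwise.
Total clockwise load moment = 1287 N·m.
The cable tension T acts at 4.87 m; only its component perpendicular to the beam, T sinθ, produces torque. sinθ = h/√(h²+d²) = 6.74/√(6.74²+4.87²) = 0.8106.
Setting net torque to zero: T × 4.87 × 0.8106 = 1287 → T = 1287 / 3.948 = 326 N.

T ≈ 326 N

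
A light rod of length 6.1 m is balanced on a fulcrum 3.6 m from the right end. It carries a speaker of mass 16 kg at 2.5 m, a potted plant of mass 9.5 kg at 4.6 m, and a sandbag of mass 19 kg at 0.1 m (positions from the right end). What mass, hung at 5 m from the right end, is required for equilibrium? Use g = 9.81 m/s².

m ≈ 53.3 kg

Sum moments about the fulcrum (at 3.6 m from the right end) (the support reaction has zero arm there).
Speaker: 16 × 9.81 = 157 N down at 2.5 m → arm 1.1 m, τ = 157 × 1.1 = 172.7 N·m clockwise.
Potted plant: 9.5 × 9.81 = 93.2 N down at 4.6 m → arm 1 m, τ = 93.2 × 1 = 93.2 N·m counterclockwise.
Sandbag: 19 × 9.81 = 186.4 N down at 0.1 m → arm 3.5 m, τ = 186.4 × 3.5 = 652.4 N·m clockwise.
Net moment of known loads = 731.9 N·m clockwise.
An unknown mass m at 5 m has arm 1.4 m; its moment is m·g·1.4 counterclockwise.
For rotational equilibrium, m × 9.81 × 1.4 = 731.9, so m = 731.9 / (9.81 × 1.4) = 53.3 kg.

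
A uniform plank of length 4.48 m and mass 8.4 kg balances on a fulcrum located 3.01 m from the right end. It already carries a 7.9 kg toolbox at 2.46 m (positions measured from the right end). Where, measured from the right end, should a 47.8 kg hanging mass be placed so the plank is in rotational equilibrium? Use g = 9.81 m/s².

x ≈ 3.24 m from the right end

About the fulcrum (at 3.01 m from the right end):
Beam weight: 8.4 × 9.81 = 82.4 N down at 2.24 m → arm 0.77 m, τ = 82.4 × 0.77 = 63.45 N·m clockwise.
Toolbox: 7.9 × 9.81 = 77.5 N down at 2.46 m → arm 0.55 m, τ = 77.5 × 0.55 = 42.62 N·m clockwise.
Net moment of existing loads = 106.1 N·m clockwise.
The hanging mass weighs 47.8 × 9.81 = 468.9 N and must supply an equal counterclockwise moment, so its lever arm about the fulcrum is 106.1 / 468.9 = 0.226 m.
That puts it at 3.01 + 0.226 = 3.24 m from the right end.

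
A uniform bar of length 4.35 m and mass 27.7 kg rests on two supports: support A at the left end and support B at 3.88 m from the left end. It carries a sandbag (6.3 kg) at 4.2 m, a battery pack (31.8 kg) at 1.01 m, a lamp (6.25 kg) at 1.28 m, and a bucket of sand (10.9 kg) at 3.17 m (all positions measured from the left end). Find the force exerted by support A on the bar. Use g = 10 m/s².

R_A ≈ 414 N

Sum moments about support B (its reaction then has zero moment arm).
Beam weight: 27.7 × 10 = 277 N down at 2.175 m → arm 1.705 m, τ = 277 × 1.705 = 472.3 N·m counterclockwise.
Sandbag: 6.3 × 10 = 63 N down at 4.2 m → arm 0.32 m, τ = 63 × 0.32 = 20.16 N·m clockwise.
Battery pack: 31.8 × 10 = 318 N down at 1.01 m → arm 2.87 m, τ = 318 × 2.87 = 912.7 N·m counterclockwise.
Lamp: 6.25 × 10 = 62.5 N down at 1.28 m → arm 2.6 m, τ = 62.5 × 2.6 = 162.5 N·m counterclockwise.
Bucket of sand: 10.9 × 10 = 109 N down at 3.17 m → arm 0.71 m, τ = 109 × 0.71 = 77.39 N·m counterclockwise.
Net load moment about support B = 1605 N·m counterclockwise.
Reaction R at support A is upward at 0 m, arm 3.88 m → moment R × 3.88 clockwise.
Setting net torque to zero: R × 3.88 = 1605 → R = 414 N.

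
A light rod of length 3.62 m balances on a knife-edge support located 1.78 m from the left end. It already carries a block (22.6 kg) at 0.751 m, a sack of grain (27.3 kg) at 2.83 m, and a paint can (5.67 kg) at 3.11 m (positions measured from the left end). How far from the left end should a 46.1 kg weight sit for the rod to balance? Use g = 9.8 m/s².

x ≈ 1.5 m from the left end

Take moments about the knife-edge support (at 1.78 m from the left end).
Block: 22.6 × 9.8 = 221.5 N down at 0.751 m → arm 1.029 m, τ = 221.5 × 1.029 = 227.9 N·m counterclockwise.
Sack of grain: 27.3 × 9.8 = 267.5 N down at 2.83 m → arm 1.05 m, τ = 267.5 × 1.05 = 280.9 N·m clockwise.
Paint can: 5.67 × 9.8 = 55.57 N down at 3.11 m → arm 1.33 m, τ = 55.57 × 1.33 = 73.91 N·m clockwise.
Net moment of existing loads = 126.9 N·m clockwise.
The weight weighs 46.1 × 9.8 = 451.8 N and must supply an equal counterclockwise moment, so its lever arm about the knife-edge support is 126.9 / 451.8 = 0.281 m.
That puts it at 1.78 − 0.281 = 1.5 m from the left end.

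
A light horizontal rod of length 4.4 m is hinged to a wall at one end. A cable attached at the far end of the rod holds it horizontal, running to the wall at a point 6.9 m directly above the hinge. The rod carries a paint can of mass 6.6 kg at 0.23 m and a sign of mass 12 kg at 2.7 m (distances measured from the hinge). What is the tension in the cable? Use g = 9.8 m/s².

Sum moments about the hinge (the unknown hinge reaction has zero arm there).
Paint can: 6.6 × 9.8 = 64.68 N down at 0.23 m → arm 0.23 m, τ = 64.68 × 0.23 = 14.88 N·m clockwise.
Sign: 12 × 9.8 = 117.6 N down at 2.7 m → arm 2.7 m, τ = 117.6 × 2.7 = 317.5 N·m clockwise.
Total clockwise load moment = 332.4 N·m.
The cable tension T acts at 4.4 m; only its component perpendicular to the rod, T sinθ, produces torque. sinθ = h/√(h²+d²) = 6.9/√(6.9²+4.4²) = 0.8432.
Στ = 0 ⇒ T × 4.4 × 0.8432 = 332.4 ⇒ T = 332.4 / 3.71 = 89.6 N.

T ≈ 89.6 N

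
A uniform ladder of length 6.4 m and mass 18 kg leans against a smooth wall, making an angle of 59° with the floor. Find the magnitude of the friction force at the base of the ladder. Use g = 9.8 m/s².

Choose the foot of the ladder as the axis so the floor normal and friction both act there and drop out.
Ladder weight 18×9.8 = 176.4 N acts at 3.2 m along the ladder; its horizontal arm is 3.2·cos59° = 1.648 m → τ = 290.7 N·m clockwise.
Wall normal N acts horizontally at the top; its moment arm is the height L sinθ = 6.4·sin59° = 5.486 m, counterclockwise.
Balancing moments: N × 5.486 = 290.7, giving N = 53 N.
ΣFx = 0: friction at the foot balances the wall's push, so f = N_wall = 53 N.

f ≈ 53 N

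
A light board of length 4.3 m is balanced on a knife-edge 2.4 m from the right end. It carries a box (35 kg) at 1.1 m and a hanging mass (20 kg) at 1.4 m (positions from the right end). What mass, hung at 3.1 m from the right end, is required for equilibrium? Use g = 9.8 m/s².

m ≈ 93.6 kg

About the knife-edge (at 2.4 m from the right end):
Box: 35 × 9.8 = 343 N down at 1.1 m → arm 1.3 m, τ = 343 × 1.3 = 445.9 N·m clockwise.
Hanging mass: 20 × 9.8 = 196 N down at 1.4 m → arm 1 m, τ = 196 × 1 = 196 N·m clockwise.
Net moment of known loads = 641.9 N·m clockwise.
An unknown mass m at 3.1 m has arm 0.7 m; its moment is m·g·0.7 counterclockwise.
Στ = 0 ⇒ m × 9.8 × 0.7 = 641.9 ⇒ m = 641.9 / (9.8 × 0.7) = 93.6 kg.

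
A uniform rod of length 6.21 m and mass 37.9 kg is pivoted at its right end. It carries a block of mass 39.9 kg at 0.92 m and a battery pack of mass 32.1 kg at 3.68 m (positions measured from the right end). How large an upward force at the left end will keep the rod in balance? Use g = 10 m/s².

Taking torques about the right end:
Beam weight: 37.9 × 10 = 379 N down at 3.105 m → arm 3.105 m, τ = 379 × 3.105 = 1177 N·m counterclockwise.
Block: 39.9 × 10 = 399 N down at 0.92 m → arm 0.92 m, τ = 399 × 0.92 = 367.1 N·m counterclockwise.
Battery pack: 32.1 × 10 = 321 N down at 3.68 m → arm 3.68 m, τ = 321 × 3.68 = 1181 N·m counterclockwise.
Net moment of the loads = 2725 N·m counterclockwise.
The upward force F acts at the left end, arm 6.21 m, giving F × 6.21 clockwise.
Setting net torque to zero: F × 6.21 = 2725 → F = 2725 / 6.21 = 439 N.

F ≈ 439 N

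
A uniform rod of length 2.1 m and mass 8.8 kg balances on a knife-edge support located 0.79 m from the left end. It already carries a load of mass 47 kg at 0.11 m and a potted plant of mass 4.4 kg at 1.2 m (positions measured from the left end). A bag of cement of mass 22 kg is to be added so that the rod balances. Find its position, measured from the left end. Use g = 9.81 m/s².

x ≈ 2.06 m from the left end

About the knife-edge support (at 0.79 m from the left end):
Beam weight: 8.8 × 9.81 = 86.33 N down at 1.05 m → arm 0.26 m, τ = 86.33 × 0.26 = 22.45 N·m clockwise.
Load: 47 × 9.81 = 461.1 N down at 0.11 m → arm 0.68 m, τ = 461.1 × 0.68 = 313.5 N·m counterclockwise.
Potted plant: 4.4 × 9.81 = 43.16 N down at 1.2 m → arm 0.41 m, τ = 43.16 × 0.41 = 17.7 N·m clockwise.
Net moment of existing loads = 273.4 N·m counterclockwise.
The bag of cement weighs 22 × 9.81 = 215.8 N and must supply an equal clockwise moment, so its lever arm about the knife-edge support is 273.4 / 215.8 = 1.27 m.
That puts it at 0.79 + 1.27 = 2.06 m from the left end.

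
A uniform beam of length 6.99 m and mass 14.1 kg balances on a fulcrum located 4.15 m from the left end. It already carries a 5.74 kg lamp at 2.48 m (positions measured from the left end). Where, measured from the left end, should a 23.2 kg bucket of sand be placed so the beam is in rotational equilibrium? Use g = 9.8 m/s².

Take moments about the fulcrum (at 4.15 m from the left end).
Beam weight: 14.1 × 9.8 = 138.2 N down at 3.495 m → arm 0.655 m, τ = 138.2 × 0.655 = 90.52 N·m counterclockwise.
Lamp: 5.74 × 9.8 = 56.25 N down at 2.48 m → arm 1.67 m, τ = 56.25 × 1.67 = 93.94 N·m counterclockwise.
Net moment of existing loads = 184.5 N·m counterclockwise.
The bucket of sand weighs 23.2 × 9.8 = 227.4 N and must supply an equal clockwise moment, so its lever arm about the fulcrum is 184.5 / 227.4 = 0.811 m.
That puts it at 4.15 + 0.811 = 4.96 m from the left end.

x ≈ 4.96 m from the left end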